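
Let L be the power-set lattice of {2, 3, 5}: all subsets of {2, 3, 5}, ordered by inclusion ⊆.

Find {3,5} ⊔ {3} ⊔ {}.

{3,5}

Under ⊆, join is union: {3,5} ∪ {3} ∪ {} = {3,5}.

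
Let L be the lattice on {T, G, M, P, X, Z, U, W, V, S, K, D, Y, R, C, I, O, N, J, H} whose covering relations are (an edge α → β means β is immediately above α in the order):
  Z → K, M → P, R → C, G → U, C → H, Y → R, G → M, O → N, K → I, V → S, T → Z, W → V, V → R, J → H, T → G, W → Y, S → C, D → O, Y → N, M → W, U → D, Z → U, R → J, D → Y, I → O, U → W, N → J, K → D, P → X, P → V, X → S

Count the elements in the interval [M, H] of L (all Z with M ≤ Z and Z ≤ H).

The interval [M, H] = {C, H, J, M, N, P, R, S, V, W, X, Y}, which has 12 elements.

12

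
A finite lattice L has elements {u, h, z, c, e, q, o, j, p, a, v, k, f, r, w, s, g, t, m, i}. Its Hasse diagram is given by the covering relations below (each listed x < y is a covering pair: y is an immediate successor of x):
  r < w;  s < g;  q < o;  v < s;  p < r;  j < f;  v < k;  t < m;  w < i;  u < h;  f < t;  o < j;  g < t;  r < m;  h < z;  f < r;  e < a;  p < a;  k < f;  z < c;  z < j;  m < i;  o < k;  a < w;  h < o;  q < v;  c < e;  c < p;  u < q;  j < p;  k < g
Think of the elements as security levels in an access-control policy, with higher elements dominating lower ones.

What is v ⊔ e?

Common upper bounds of {v, e}: i, w.
The least among these is w.

w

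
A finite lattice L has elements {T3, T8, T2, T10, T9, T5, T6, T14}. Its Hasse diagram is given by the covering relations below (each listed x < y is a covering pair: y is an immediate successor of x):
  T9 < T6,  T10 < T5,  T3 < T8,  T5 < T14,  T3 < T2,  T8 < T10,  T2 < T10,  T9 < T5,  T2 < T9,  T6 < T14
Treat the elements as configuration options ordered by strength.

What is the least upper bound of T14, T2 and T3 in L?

T14

Common upper bounds of {T14, T2, T3}: T14.
The least among these is T14.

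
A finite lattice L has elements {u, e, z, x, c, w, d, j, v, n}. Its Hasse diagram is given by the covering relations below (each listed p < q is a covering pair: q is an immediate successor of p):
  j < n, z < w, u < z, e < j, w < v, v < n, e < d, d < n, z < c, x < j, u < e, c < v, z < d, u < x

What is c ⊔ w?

Common upper bounds of {c, w}: n, v.
The least among these is v.

v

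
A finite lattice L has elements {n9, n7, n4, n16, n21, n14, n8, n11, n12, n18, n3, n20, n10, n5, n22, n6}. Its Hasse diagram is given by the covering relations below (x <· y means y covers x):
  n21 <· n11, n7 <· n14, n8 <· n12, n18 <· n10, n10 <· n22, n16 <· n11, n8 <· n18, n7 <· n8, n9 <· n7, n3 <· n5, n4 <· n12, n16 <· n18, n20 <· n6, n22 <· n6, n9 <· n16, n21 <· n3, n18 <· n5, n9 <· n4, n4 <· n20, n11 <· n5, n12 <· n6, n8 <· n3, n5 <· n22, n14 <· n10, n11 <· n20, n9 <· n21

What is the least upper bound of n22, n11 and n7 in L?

Common upper bounds of {n22, n11, n7}: n22, n6.
The least among these is n22.

n22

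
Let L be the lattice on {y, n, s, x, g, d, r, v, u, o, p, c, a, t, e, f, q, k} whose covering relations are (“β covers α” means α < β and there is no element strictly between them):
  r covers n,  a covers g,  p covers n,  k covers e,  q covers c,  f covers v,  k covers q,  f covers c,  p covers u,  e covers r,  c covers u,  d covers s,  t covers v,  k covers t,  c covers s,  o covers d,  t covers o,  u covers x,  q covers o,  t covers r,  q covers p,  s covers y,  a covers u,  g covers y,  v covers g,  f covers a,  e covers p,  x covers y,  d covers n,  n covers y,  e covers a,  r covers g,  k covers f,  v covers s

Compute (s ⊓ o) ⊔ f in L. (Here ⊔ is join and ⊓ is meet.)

s ∧ o = s
s ∨ f = f

f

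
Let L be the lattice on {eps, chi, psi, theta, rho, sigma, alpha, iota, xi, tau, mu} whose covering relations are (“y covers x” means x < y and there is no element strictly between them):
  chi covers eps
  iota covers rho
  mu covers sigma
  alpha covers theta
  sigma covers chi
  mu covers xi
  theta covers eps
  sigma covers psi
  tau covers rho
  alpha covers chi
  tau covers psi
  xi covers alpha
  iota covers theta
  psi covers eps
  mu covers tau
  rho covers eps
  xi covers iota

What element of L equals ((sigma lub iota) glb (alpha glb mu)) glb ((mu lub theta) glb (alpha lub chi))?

alpha

sigma ∨ iota = mu
alpha ∧ mu = alpha
mu ∧ alpha = alpha
mu ∨ theta = mu
alpha ∨ chi = alpha
mu ∧ alpha = alpha
alpha ∧ alpha = alpha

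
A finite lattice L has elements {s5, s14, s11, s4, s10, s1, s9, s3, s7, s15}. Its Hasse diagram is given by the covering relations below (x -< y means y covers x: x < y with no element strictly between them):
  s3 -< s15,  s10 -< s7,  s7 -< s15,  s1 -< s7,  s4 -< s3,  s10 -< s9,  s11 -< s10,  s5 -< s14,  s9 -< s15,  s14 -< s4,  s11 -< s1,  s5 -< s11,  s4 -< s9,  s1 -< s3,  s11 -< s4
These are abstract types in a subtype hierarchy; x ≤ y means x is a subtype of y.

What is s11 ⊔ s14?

s4

Common upper bounds of {s11, s14}: s15, s3, s4, s9.
The least among these is s4.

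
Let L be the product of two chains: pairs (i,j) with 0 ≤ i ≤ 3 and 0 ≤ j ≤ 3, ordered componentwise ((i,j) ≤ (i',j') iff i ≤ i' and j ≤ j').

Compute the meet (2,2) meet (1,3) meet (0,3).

(0,2)

In a product of chains, the meet is componentwise min, giving (0,2).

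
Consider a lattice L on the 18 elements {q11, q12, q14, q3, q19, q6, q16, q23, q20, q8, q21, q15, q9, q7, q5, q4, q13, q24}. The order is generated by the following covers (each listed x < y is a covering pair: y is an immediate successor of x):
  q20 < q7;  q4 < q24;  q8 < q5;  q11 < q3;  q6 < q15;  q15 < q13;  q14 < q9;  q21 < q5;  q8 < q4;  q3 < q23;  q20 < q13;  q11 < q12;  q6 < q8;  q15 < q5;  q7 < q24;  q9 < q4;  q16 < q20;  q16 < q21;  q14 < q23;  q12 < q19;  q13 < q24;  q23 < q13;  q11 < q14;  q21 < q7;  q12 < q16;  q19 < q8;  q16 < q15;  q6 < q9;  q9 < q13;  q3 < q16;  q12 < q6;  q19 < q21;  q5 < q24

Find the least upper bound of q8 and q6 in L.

Common upper bounds of {q8, q6}: q24, q4, q5, q8.
The least among these is q8.

q8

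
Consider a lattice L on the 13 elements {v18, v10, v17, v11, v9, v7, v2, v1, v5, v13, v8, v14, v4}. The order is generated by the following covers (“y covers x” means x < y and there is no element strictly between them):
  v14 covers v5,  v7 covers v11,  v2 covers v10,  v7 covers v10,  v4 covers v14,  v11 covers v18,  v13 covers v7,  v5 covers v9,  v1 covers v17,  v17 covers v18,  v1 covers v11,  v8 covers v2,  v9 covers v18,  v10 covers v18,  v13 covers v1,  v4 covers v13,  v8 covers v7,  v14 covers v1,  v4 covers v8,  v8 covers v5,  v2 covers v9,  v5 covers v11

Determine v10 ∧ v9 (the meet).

Common lower bounds of {v10, v9}: v18.
The greatest among these is v18.

v18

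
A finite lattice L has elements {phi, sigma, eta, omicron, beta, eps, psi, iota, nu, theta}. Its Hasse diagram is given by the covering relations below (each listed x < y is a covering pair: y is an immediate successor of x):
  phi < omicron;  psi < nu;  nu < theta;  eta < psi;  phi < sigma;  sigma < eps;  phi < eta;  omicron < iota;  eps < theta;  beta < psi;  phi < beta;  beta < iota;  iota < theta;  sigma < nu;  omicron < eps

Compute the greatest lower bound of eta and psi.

eta

Common lower bounds of {eta, psi}: eta, phi.
The greatest among these is eta.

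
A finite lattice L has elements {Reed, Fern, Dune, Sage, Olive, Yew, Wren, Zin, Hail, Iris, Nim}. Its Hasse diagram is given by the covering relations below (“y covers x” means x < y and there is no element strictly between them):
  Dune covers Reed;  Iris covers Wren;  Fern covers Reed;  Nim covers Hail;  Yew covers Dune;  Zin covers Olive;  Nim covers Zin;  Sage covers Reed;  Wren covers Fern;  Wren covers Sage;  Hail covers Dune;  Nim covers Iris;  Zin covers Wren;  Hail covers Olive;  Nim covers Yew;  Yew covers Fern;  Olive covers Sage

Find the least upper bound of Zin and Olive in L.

Common upper bounds of {Zin, Olive}: Nim, Zin.
The least among these is Zin.

Zin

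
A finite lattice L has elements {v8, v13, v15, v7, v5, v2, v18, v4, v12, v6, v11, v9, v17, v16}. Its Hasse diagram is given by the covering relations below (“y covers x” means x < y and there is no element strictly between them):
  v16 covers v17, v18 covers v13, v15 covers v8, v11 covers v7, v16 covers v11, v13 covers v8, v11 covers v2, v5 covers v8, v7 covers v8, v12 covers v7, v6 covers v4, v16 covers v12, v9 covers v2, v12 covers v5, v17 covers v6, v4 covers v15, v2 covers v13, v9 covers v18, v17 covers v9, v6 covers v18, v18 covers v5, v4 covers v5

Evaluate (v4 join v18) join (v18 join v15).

v4 ∨ v18 = v6
v18 ∨ v15 = v6
v6 ∨ v6 = v6

v6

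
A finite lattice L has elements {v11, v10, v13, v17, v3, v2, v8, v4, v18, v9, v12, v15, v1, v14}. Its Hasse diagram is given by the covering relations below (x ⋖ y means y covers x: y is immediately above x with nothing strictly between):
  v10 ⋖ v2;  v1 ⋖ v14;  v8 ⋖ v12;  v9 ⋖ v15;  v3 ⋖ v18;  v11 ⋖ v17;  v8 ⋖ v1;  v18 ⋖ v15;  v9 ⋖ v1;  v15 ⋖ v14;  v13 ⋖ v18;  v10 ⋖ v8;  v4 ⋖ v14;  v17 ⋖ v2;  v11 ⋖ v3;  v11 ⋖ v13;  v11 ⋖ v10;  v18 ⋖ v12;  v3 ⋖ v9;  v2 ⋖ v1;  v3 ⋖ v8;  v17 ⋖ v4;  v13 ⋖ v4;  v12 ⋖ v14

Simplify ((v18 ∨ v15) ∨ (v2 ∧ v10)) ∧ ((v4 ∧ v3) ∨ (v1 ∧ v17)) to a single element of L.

v18 ∨ v15 = v15
v2 ∧ v10 = v10
v15 ∨ v10 = v14
v4 ∧ v3 = v11
v1 ∧ v17 = v17
v11 ∨ v17 = v17
v14 ∧ v17 = v17

v17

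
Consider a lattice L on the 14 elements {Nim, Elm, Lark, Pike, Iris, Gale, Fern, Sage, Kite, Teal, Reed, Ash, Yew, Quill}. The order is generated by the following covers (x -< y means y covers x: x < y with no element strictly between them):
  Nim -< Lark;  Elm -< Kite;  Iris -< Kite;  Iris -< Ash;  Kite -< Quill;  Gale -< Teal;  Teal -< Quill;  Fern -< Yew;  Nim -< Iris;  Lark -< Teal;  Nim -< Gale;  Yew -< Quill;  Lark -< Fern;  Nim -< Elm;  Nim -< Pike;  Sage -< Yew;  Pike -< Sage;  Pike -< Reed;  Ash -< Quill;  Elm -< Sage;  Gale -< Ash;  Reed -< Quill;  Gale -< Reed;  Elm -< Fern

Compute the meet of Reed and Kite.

Nim

Common lower bounds of {Reed, Kite}: Nim.
The greatest among these is Nim.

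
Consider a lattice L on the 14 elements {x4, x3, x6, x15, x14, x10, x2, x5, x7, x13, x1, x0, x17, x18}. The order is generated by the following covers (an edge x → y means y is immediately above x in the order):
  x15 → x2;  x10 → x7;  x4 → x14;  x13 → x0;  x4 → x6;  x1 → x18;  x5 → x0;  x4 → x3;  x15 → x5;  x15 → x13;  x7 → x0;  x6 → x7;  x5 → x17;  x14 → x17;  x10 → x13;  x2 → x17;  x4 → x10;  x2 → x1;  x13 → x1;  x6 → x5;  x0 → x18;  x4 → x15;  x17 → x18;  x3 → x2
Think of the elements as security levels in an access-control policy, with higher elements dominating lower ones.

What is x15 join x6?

x5

Common upper bounds of {x15, x6}: x0, x17, x18, x5.
The least among these is x5.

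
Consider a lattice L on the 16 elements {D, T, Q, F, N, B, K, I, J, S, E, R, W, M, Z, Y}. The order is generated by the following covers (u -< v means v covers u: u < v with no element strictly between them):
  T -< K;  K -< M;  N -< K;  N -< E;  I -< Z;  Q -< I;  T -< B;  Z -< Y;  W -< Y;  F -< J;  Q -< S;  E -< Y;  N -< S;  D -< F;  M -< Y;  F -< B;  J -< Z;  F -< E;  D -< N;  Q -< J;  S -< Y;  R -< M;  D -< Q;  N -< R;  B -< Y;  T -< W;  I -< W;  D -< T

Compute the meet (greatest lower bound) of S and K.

Common lower bounds of {S, K}: D, N.
The greatest among these is N.

N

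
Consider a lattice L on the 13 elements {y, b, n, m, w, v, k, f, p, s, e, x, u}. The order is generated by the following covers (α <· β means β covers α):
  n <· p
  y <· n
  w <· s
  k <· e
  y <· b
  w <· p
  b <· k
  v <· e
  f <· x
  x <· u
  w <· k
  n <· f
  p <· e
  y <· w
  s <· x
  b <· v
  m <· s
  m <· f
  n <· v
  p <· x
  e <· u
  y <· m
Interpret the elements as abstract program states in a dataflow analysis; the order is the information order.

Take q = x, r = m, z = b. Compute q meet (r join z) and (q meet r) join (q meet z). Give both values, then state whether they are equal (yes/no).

x; m; no

r join z = u, so q meet (r join z) = x meet u = x.
q meet r = m and q meet z = y, so (q meet r) join (q meet z) = m join y = m.
Equal: no.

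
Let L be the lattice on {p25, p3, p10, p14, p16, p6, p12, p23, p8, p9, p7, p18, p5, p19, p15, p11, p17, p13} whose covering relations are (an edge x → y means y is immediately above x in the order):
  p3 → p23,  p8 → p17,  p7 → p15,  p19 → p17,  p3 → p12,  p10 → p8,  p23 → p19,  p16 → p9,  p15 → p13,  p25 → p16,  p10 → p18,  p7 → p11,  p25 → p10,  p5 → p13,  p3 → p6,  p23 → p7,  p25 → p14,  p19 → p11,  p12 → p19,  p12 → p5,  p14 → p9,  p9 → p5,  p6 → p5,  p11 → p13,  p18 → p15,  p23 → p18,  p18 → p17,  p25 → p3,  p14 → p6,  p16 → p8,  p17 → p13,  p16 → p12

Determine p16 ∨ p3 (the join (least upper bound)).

Common upper bounds of {p16, p3}: p11, p12, p13, p17, p19, p5.
The least among these is p12.

p12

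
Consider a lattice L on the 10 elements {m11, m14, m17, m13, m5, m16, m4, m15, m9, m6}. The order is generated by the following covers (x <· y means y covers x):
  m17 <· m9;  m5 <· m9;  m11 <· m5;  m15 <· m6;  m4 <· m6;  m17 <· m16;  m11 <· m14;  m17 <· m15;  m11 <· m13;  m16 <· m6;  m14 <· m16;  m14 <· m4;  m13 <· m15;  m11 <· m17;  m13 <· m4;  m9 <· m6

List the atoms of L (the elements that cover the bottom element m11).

The atoms are exactly the elements that cover m11: m13, m14, m17, m5.

m13, m14, m17, m5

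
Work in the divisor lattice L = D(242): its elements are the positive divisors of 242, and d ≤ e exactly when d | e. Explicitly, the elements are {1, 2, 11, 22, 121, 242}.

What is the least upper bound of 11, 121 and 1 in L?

121

Common upper bounds of {11, 121, 1}: 121, 242.
The least among these is 121.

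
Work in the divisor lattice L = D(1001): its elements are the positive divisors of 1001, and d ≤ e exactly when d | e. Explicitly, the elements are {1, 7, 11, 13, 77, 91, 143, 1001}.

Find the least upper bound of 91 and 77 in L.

1001

Common upper bounds of {91, 77}: 1001.
The least among these is 1001.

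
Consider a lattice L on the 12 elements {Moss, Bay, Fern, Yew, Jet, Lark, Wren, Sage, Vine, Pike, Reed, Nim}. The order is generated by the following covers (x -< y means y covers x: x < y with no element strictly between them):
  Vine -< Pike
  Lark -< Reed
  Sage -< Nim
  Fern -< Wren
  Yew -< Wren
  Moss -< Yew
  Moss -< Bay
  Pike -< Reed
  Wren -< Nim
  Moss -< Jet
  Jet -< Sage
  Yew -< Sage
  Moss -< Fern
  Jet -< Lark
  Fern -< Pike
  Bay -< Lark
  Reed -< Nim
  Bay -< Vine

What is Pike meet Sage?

Common lower bounds of {Pike, Sage}: Moss.
The greatest among these is Moss.

Moss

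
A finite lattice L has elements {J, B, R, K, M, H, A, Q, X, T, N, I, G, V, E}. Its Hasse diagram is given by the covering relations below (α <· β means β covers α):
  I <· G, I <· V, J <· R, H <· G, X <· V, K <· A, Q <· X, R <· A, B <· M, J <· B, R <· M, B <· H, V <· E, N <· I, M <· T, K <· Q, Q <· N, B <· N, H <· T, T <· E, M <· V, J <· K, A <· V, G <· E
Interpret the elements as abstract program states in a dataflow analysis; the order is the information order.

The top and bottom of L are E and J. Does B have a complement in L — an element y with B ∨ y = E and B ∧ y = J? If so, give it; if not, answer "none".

For every candidate y, either B ∨ y ≠ E or B ∧ y ≠ J; no complement exists.

none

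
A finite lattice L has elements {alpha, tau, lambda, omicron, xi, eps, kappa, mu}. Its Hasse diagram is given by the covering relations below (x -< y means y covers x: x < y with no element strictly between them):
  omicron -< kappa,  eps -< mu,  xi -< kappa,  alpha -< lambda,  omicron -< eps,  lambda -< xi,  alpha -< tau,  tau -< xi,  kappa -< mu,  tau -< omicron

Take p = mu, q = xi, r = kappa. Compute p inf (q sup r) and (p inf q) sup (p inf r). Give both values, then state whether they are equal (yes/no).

kappa; kappa; yes

q sup r = kappa, so p inf (q sup r) = mu inf kappa = kappa.
p inf q = xi and p inf r = kappa, so (p inf q) sup (p inf r) = xi sup kappa = kappa.
Equal: yes.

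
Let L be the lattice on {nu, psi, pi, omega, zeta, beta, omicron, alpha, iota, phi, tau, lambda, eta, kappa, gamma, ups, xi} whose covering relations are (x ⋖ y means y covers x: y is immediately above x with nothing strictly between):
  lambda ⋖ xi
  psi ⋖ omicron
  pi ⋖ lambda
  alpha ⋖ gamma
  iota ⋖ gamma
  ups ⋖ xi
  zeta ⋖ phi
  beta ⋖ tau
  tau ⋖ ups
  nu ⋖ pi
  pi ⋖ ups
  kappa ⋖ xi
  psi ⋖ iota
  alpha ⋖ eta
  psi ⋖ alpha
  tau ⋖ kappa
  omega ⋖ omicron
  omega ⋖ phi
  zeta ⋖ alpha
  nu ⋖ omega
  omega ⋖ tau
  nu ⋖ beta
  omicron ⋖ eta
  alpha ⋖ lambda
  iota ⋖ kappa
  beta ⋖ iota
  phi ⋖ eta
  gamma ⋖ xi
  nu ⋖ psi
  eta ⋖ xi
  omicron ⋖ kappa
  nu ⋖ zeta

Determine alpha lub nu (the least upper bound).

alpha

Common upper bounds of {alpha, nu}: alpha, eta, gamma, lambda, xi.
The least among these is alpha.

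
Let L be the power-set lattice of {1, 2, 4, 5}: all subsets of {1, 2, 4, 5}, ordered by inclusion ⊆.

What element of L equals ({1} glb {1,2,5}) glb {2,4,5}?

{1} ∧ {1,2,5} = {1}
{1} ∧ {2,4,5} = {}

{}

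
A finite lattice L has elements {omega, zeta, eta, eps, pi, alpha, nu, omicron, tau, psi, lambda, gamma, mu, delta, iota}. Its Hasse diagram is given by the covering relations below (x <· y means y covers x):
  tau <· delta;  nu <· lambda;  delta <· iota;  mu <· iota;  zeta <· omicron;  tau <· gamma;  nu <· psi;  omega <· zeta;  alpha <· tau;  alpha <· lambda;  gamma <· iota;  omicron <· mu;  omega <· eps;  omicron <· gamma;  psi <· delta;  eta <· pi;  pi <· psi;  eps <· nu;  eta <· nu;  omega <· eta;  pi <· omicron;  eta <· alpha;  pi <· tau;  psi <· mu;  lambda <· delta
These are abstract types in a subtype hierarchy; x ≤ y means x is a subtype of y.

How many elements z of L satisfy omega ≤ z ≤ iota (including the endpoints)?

The interval [omega, iota] = {alpha, delta, eps, eta, gamma, iota, lambda, mu, nu, omega, omicron, pi, psi, tau, zeta}, which has 15 elements.

15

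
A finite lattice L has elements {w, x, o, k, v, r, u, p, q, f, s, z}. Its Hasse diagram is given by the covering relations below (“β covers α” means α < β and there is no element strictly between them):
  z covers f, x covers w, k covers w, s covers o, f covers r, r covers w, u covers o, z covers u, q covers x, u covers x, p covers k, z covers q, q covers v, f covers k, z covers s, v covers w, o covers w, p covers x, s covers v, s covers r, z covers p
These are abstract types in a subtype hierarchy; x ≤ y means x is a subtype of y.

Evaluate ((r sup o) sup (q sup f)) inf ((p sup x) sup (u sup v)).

z

r ∨ o = s
q ∨ f = z
s ∨ z = z
p ∨ x = p
u ∨ v = z
p ∨ z = z
z ∧ z = z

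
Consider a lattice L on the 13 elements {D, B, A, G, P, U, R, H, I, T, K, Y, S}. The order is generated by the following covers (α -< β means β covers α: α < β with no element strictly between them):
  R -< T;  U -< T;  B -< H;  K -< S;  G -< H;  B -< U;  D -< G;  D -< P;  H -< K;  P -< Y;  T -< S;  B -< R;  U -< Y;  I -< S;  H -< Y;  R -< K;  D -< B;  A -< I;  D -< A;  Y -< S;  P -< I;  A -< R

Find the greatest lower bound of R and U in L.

Common lower bounds of {R, U}: B, D.
The greatest among these is B.

B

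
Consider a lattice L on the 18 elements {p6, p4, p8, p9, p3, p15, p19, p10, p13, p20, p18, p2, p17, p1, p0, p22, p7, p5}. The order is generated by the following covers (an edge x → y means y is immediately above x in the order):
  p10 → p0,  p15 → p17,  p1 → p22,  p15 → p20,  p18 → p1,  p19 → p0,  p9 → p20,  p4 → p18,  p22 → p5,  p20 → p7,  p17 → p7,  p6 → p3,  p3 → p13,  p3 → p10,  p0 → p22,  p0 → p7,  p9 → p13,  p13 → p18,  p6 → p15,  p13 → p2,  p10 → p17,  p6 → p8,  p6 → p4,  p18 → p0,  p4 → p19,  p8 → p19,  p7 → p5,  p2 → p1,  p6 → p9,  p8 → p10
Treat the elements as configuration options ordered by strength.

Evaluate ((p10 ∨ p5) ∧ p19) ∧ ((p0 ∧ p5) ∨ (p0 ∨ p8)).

p10 ∨ p5 = p5
p5 ∧ p19 = p19
p0 ∧ p5 = p0
p0 ∨ p8 = p0
p0 ∨ p0 = p0
p19 ∧ p0 = p19

p19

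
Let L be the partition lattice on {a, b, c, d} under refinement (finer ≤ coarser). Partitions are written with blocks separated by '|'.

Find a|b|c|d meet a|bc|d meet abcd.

a|b|c|d

The meet (common refinement) of a|b|c|d, a|bc|d, abcd intersects blocks pairwise, giving a|b|c|d.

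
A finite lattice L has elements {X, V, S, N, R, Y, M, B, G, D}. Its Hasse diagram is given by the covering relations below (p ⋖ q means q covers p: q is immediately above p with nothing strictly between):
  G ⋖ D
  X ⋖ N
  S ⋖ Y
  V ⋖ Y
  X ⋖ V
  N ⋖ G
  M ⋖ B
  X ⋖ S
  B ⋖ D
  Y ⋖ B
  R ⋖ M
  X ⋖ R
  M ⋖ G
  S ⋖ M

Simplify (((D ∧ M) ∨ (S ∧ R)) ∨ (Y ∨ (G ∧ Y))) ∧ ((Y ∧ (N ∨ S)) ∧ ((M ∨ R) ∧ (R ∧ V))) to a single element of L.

D ∧ M = M
S ∧ R = X
M ∨ X = M
G ∧ Y = S
Y ∨ S = Y
M ∨ Y = B
N ∨ S = G
Y ∧ G = S
M ∨ R = M
R ∧ V = X
M ∧ X = X
S ∧ X = X
B ∧ X = X

X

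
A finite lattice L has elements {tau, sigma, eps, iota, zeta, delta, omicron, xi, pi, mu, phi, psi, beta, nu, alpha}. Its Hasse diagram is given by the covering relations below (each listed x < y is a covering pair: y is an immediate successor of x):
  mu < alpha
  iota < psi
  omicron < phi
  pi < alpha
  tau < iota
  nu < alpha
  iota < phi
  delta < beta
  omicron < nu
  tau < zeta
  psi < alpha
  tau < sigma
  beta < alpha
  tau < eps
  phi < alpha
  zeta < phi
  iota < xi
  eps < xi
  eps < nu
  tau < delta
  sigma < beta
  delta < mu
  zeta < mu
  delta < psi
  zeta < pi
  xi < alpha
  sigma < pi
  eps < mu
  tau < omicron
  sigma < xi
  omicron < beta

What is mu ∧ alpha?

Common lower bounds of {mu, alpha}: delta, eps, mu, tau, zeta.
The greatest among these is mu.

mu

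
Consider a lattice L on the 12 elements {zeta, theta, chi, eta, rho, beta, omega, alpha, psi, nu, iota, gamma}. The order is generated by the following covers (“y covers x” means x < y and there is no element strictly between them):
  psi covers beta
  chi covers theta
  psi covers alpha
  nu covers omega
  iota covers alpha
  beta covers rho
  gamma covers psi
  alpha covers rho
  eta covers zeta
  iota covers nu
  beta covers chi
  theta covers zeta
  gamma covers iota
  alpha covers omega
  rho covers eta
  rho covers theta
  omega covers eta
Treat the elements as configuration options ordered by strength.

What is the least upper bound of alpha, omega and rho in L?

Common upper bounds of {alpha, omega, rho}: alpha, gamma, iota, psi.
The least among these is alpha.

alpha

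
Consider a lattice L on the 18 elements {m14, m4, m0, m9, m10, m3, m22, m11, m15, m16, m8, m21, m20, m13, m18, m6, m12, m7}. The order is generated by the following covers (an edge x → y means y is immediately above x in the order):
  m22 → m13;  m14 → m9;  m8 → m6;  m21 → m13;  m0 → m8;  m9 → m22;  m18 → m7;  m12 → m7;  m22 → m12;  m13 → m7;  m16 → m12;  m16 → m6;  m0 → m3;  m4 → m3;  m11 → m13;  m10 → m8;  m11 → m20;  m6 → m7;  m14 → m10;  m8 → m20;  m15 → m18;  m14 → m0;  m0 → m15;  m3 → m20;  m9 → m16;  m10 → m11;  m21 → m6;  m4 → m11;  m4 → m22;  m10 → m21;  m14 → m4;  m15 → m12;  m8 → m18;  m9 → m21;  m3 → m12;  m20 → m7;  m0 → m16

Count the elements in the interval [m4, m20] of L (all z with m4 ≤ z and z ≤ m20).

4

The interval [m4, m20] = {m11, m20, m3, m4}, which has 4 elements.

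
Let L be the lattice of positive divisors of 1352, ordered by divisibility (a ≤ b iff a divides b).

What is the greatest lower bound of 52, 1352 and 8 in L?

In the divisibility order, the meet is the greatest common divisor: gcd(52, 1352, 8) = 4.

4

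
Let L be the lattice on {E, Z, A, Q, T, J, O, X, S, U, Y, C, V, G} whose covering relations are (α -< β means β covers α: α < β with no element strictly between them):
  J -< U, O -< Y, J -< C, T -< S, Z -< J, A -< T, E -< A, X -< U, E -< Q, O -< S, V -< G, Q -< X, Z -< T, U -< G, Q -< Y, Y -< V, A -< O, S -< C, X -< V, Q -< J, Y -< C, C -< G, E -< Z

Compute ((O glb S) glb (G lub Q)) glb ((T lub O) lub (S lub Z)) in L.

O

O ∧ S = O
G ∨ Q = G
O ∧ G = O
T ∨ O = S
S ∨ Z = S
S ∨ S = S
O ∧ S = O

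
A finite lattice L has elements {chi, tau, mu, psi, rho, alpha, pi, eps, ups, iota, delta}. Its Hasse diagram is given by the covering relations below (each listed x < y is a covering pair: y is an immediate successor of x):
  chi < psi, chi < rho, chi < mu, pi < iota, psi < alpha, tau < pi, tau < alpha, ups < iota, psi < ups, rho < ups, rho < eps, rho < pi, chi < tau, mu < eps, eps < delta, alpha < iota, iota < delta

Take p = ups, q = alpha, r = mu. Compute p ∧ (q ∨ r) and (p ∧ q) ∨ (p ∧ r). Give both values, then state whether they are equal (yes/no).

q ∨ r = delta, so p ∧ (q ∨ r) = ups ∧ delta = ups.
p ∧ q = psi and p ∧ r = chi, so (p ∧ q) ∨ (p ∧ r) = psi ∨ chi = psi.
Equal: no.

ups; psi; no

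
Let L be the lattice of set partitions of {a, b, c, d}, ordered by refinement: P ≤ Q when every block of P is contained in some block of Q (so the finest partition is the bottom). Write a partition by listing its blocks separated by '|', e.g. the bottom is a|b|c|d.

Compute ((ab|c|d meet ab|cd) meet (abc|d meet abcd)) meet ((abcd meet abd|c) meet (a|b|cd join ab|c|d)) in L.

ab|c|d

ab|c|d ∧ ab|cd = ab|c|d
abc|d ∧ abcd = abc|d
ab|c|d ∧ abc|d = ab|c|d
abcd ∧ abd|c = abd|c
a|b|cd ∨ ab|c|d = ab|cd
abd|c ∧ ab|cd = ab|c|d
ab|c|d ∧ ab|c|d = ab|c|d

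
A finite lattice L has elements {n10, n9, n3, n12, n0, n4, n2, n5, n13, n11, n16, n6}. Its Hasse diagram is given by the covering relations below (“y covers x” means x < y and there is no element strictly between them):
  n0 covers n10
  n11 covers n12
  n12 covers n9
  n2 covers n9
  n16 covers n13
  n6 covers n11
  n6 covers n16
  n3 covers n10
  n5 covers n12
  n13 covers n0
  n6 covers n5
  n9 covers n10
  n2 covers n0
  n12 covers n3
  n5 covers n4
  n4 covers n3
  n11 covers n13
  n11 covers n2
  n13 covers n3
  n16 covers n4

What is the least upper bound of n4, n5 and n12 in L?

n5

Common upper bounds of {n4, n5, n12}: n5, n6.
The least among these is n5.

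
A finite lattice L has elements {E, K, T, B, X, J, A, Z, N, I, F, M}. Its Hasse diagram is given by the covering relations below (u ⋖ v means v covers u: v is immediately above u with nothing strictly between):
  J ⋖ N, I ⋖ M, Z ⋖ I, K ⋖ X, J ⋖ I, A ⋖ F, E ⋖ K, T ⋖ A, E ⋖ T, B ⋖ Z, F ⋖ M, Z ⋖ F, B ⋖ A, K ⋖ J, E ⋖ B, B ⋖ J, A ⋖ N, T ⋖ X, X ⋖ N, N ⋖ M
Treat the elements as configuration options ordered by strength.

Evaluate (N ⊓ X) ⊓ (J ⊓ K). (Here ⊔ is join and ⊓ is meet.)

N ∧ X = X
J ∧ K = K
X ∧ K = K

K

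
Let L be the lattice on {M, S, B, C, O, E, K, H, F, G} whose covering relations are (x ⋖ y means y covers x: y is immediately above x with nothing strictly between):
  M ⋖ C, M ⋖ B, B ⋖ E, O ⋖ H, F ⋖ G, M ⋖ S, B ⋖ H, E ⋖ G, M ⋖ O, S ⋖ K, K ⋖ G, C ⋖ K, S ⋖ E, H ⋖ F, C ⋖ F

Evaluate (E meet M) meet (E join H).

E ∧ M = M
E ∨ H = G
M ∧ G = M

M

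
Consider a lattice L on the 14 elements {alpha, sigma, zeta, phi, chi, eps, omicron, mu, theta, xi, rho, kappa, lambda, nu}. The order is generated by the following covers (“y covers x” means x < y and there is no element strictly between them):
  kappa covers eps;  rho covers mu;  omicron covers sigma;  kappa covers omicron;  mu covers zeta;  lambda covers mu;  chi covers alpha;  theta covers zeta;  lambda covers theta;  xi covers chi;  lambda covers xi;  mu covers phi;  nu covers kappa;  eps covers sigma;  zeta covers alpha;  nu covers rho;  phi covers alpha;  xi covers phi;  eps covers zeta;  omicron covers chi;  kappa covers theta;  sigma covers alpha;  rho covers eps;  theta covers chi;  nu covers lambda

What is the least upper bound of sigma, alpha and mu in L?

rho

Common upper bounds of {sigma, alpha, mu}: nu, rho.
The least among these is rho.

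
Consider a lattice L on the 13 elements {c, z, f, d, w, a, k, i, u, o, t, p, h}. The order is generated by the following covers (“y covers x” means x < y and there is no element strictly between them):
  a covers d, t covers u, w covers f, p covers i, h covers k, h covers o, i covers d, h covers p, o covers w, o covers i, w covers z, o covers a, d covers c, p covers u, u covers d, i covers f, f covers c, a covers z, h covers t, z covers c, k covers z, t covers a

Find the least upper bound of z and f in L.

w

Common upper bounds of {z, f}: h, o, w.
The least among these is w.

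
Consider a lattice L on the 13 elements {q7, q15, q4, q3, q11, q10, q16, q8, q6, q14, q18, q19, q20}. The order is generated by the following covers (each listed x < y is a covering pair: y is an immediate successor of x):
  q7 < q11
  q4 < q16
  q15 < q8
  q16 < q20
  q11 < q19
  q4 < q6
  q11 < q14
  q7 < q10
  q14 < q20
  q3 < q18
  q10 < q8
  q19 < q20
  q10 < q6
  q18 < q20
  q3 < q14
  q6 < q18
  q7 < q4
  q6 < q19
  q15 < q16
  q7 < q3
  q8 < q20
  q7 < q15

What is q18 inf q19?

Common lower bounds of {q18, q19}: q10, q4, q6, q7.
The greatest among these is q6.

q6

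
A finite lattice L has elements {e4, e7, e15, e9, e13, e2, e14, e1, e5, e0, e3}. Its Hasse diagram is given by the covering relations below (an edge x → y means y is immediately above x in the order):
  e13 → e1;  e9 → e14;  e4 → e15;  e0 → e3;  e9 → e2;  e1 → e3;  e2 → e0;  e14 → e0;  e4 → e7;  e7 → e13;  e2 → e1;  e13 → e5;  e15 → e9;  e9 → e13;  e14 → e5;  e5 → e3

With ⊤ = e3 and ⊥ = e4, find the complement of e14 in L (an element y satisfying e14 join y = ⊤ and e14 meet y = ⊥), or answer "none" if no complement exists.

none

For every candidate y, either e14 ∨ y ≠ e3 or e14 ∧ y ≠ e4; no complement exists.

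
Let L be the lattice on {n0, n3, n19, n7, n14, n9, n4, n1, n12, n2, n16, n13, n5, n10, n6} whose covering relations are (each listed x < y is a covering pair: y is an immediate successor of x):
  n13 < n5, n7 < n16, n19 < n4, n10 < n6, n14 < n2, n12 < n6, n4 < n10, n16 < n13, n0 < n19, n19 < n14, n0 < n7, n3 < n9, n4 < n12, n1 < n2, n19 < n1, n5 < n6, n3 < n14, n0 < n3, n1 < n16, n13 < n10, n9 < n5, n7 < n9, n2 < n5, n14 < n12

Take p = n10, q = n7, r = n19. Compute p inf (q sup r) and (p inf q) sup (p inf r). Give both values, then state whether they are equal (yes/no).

n16; n16; yes

q sup r = n16, so p inf (q sup r) = n10 inf n16 = n16.
p inf q = n7 and p inf r = n19, so (p inf q) sup (p inf r) = n7 sup n19 = n16.
Equal: yes.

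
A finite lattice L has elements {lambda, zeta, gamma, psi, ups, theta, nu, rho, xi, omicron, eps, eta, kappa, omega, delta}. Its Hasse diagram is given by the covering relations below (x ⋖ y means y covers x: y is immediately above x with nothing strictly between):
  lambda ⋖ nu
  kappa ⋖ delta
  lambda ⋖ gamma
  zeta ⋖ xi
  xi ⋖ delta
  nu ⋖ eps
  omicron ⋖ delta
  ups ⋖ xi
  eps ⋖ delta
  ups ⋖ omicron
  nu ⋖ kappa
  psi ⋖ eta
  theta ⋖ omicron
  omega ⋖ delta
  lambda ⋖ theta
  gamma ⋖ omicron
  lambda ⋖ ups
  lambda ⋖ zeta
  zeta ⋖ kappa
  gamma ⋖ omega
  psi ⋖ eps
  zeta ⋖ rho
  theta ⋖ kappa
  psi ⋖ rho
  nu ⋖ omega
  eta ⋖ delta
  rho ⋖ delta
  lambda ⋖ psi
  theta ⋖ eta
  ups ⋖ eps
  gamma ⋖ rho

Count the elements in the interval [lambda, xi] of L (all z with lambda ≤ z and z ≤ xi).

4

The interval [lambda, xi] = {lambda, ups, xi, zeta}, which has 4 elements.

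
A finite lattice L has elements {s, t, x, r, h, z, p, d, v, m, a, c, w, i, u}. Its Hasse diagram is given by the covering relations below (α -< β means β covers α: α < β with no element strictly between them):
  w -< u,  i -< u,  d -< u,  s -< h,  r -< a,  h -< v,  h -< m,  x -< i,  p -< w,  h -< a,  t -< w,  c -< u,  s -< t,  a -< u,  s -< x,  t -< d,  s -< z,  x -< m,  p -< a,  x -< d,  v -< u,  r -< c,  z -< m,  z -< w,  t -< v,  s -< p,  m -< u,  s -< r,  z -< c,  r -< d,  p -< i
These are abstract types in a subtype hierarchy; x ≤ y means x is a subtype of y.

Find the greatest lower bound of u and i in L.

Common lower bounds of {u, i}: i, p, s, x.
The greatest among these is i.

i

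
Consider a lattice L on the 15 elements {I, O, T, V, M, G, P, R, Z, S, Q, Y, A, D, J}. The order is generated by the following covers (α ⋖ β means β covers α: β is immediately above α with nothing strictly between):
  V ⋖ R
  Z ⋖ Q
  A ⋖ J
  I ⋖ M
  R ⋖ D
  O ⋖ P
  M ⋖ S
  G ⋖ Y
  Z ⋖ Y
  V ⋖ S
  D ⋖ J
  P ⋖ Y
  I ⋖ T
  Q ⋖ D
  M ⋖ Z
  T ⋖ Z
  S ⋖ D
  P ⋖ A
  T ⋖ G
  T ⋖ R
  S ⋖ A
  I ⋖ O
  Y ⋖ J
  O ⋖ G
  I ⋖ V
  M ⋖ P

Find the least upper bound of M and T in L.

Z

Common upper bounds of {M, T}: D, J, Q, Y, Z.
The least among these is Z.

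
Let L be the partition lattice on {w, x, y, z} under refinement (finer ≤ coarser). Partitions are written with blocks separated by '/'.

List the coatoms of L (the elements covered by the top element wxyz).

The coatoms are exactly the elements covered by wxyz: w/xyz, wx/yz, wxy/z, wxz/y, wy/xz, wyz/x, wz/xy.

w/xyz, wx/yz, wxy/z, wxz/y, wy/xz, wyz/x, wz/xy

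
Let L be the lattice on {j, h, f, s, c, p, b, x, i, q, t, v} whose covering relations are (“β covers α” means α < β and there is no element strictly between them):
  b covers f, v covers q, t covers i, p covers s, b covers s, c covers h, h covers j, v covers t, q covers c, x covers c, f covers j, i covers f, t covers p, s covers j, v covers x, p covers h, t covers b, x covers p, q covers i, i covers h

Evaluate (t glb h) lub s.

p

t ∧ h = h
h ∨ s = p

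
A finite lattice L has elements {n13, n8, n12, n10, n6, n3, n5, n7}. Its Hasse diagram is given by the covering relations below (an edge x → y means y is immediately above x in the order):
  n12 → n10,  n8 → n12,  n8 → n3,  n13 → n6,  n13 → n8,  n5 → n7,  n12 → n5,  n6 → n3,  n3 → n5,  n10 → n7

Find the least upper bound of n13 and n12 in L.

Common upper bounds of {n13, n12}: n10, n12, n5, n7.
The least among these is n12.

n12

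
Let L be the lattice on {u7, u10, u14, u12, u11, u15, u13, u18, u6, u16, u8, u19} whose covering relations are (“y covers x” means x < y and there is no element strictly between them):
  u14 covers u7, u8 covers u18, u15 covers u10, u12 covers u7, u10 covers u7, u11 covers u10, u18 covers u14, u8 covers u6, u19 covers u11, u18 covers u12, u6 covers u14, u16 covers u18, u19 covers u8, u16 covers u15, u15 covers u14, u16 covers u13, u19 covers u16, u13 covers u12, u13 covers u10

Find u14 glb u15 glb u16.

u14

Common lower bounds of {u14, u15, u16}: u14, u7.
The greatest among these is u14.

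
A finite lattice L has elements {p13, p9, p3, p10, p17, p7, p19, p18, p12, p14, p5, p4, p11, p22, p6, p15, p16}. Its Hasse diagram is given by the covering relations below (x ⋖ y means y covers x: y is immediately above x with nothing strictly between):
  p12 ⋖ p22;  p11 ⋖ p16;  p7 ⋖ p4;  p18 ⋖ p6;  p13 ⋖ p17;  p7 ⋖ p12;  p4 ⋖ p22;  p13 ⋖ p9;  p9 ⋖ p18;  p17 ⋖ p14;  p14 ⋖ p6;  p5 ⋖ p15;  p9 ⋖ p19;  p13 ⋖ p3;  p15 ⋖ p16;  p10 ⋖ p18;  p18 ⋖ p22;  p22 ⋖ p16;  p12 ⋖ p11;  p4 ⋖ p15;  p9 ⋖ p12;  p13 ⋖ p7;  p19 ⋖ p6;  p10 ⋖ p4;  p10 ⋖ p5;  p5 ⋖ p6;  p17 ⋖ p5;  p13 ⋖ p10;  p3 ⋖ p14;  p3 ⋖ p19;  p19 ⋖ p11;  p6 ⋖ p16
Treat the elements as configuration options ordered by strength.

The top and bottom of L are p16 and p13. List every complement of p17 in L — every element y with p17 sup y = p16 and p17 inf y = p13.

p11, p12, p22

Need y with p17 ∨ y = p16 and p17 ∧ y = p13.
Checking each element gives: p11, p12, p22.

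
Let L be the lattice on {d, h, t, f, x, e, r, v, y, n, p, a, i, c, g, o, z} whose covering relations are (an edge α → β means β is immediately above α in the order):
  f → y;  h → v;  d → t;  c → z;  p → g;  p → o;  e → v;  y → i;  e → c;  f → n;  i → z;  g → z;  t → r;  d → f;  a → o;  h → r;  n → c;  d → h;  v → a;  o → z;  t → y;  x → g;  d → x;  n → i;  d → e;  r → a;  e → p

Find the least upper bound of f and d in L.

f

Common upper bounds of {f, d}: c, f, i, n, y, z.
The least among these is f.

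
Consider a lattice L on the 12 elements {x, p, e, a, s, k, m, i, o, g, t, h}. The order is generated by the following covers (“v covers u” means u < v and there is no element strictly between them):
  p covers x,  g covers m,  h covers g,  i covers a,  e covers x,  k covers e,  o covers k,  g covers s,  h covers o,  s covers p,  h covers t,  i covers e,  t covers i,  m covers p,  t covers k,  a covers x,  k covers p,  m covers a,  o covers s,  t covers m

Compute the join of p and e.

k

Common upper bounds of {p, e}: h, k, o, t.
The least among these is k.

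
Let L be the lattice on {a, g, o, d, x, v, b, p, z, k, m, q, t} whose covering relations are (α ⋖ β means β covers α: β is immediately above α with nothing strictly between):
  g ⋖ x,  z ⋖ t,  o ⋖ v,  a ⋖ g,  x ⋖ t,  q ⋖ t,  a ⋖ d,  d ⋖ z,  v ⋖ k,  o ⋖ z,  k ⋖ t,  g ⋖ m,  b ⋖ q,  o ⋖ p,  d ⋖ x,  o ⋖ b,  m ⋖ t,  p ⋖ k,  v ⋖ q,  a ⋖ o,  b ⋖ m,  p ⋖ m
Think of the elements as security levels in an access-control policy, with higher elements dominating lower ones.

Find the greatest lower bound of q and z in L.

Common lower bounds of {q, z}: a, o.
The greatest among these is o.

o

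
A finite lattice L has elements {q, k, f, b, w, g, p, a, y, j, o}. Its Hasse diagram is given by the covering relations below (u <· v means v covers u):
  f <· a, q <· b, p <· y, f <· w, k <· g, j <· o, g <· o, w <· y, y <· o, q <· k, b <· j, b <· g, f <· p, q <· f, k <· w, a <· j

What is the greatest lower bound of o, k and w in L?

Common lower bounds of {o, k, w}: k, q.
The greatest among these is k.

k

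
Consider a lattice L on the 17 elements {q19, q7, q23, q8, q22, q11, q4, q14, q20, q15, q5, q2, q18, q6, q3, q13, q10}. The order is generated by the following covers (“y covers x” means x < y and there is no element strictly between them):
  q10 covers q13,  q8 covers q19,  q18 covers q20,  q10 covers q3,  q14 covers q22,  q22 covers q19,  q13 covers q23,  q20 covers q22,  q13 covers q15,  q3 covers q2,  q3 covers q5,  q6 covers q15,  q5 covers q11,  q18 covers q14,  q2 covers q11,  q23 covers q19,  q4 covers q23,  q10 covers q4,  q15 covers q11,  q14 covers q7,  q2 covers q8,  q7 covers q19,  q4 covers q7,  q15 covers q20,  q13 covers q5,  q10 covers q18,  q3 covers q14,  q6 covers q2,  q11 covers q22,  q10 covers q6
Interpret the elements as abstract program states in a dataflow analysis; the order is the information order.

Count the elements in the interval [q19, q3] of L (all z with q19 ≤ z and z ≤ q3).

The interval [q19, q3] = {q11, q14, q19, q2, q22, q3, q5, q7, q8}, which has 9 elements.

9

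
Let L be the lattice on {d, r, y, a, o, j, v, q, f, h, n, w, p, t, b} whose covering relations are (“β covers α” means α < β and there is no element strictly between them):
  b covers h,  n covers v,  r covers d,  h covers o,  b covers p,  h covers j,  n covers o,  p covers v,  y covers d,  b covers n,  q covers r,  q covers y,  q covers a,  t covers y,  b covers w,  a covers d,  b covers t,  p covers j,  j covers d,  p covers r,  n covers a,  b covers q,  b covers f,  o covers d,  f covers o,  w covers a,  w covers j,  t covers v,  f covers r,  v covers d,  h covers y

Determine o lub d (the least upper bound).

o

Common upper bounds of {o, d}: b, f, h, n, o.
The least among these is o.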